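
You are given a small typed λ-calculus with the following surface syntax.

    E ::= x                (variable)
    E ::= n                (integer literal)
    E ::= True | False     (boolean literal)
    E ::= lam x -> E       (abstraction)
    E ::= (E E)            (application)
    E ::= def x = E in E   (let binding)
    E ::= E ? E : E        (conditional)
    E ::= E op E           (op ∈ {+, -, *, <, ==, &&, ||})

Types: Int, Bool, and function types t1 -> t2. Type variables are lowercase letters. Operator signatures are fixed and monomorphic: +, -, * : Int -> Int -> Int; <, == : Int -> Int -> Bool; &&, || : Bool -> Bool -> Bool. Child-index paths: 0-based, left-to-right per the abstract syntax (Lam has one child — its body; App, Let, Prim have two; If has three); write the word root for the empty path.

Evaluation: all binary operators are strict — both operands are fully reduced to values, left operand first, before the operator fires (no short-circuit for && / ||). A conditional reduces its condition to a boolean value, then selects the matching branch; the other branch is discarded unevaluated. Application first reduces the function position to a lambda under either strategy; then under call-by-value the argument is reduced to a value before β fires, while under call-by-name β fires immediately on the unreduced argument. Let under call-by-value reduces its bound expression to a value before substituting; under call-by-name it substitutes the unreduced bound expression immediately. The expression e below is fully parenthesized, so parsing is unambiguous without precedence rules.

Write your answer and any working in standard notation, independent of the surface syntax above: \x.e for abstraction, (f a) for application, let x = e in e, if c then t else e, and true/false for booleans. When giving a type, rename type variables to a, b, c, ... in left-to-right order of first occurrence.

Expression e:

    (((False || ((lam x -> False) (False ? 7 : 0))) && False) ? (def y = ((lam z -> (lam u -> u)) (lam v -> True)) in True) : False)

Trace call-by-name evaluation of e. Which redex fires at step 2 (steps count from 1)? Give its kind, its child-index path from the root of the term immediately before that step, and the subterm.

Derivation:
step 0: (if ((false || ((\x.false) (if false then 7 else 0))) && false) then (let y = ((\z.(\u.u)) (\v.true)) in true) else false)
step 1: [beta@0.0.1] (if ((false || false) && false) then (let y = ((\z.(\u.u)) (\v.true)) in true) else false)
step 2: [delta@0.0] (if (false && false) then (let y = ((\z.(\u.u)) (\v.true)) in true) else false)

Answer: delta at 0.0 : (false || false)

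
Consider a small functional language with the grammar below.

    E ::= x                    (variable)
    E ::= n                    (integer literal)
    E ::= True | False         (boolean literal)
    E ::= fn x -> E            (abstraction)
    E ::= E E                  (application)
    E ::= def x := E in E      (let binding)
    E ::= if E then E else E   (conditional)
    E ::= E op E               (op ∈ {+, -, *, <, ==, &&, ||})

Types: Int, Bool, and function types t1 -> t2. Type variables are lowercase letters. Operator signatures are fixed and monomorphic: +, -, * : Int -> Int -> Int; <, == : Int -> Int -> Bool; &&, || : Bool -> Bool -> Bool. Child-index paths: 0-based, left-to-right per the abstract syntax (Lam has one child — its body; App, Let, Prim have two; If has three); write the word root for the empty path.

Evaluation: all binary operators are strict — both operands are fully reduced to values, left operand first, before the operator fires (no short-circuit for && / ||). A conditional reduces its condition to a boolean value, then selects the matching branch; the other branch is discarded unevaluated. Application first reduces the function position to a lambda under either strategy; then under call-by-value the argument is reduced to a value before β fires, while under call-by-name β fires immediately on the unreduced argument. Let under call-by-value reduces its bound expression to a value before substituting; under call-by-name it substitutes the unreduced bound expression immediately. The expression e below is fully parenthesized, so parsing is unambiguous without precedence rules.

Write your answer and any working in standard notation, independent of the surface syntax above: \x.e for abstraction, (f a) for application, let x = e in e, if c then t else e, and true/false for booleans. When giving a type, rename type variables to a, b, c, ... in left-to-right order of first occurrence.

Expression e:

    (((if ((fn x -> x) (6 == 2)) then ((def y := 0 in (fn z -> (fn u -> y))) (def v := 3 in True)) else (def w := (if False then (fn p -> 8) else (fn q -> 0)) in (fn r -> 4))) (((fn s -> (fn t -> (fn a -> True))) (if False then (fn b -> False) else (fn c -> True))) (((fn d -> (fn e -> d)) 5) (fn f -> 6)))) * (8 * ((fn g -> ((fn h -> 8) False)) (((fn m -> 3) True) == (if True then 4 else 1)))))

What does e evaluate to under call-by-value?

Derivation:
step 0: (((if ((\x.x) (6 == 2)) then ((let y = 0 in (\z.(\u.y))) (let v = 3 in true)) else (let w = (if false then (\p.8) else (\q.0)) in (\r.4))) (((\s.(\t.(\a.true))) (if false then (\b.false) else (\c.true))) (((\d.(\e.d)) 5) (\f.6)))) * (8 * ((\g.((\h.8) false)) (((\m.3) true) == (if true then 4 else 1)))))
step 1: [delta@0.0.0.1] (((if ((\x.x) false) then ((let y = 0 in (\z.(\u.y))) (let v = 3 in true)) else (let w = (if false then (\p.8) else (\q.0)) in (\r.4))) (((\s.(\t.(\a.true))) (if false then (\b.false) else (\c.true))) (((\d.(\e.d)) 5) (\f.6)))) * (8 * ((\g.((\h.8) false)) (((\m.3) true) == (if true then 4 else 1)))))
step 2: [beta@0.0.0] (((if false then ((let y = 0 in (\z.(\u.y))) (let v = 3 in true)) else (let w = (if false then (\p.8) else (\q.0)) in (\r.4))) (((\s.(\t.(\a.true))) (if false then (\b.false) else (\c.true))) (((\d.(\e.d)) 5) (\f.6)))) * (8 * ((\g.((\h.8) false)) (((\m.3) true) == (if true then 4 else 1)))))
step 3: [if@0.0] (((let w = (if false then (\p.8) else (\q.0)) in (\r.4)) (((\s.(\t.(\a.true))) (if false then (\b.false) else (\c.true))) (((\d.(\e.d)) 5) (\f.6)))) * (8 * ((\g.((\h.8) false)) (((\m.3) true) == (if true then 4 else 1)))))
step 4: [if@0.0.0] (((let w = (\q.0) in (\r.4)) (((\s.(\t.(\a.true))) (if false then (\b.false) else (\c.true))) (((\d.(\e.d)) 5) (\f.6)))) * (8 * ((\g.((\h.8) false)) (((\m.3) true) == (if true then 4 else 1)))))
step 5: [let@0.0] (((\r.4) (((\s.(\t.(\a.true))) (if false then (\b.false) else (\c.true))) (((\d.(\e.d)) 5) (\f.6)))) * (8 * ((\g.((\h.8) false)) (((\m.3) true) == (if true then 4 else 1)))))
step 6: [if@0.1.0.1] (((\r.4) (((\s.(\t.(\a.true))) (\c.true)) (((\d.(\e.d)) 5) (\f.6)))) * (8 * ((\g.((\h.8) false)) (((\m.3) true) == (if true then 4 else 1)))))
step 7: [beta@0.1.0] (((\r.4) ((\t.(\a.true)) (((\d.(\e.d)) 5) (\f.6)))) * (8 * ((\g.((\h.8) false)) (((\m.3) true) == (if true then 4 else 1)))))
step 8: [beta@0.1.1.0] (((\r.4) ((\t.(\a.true)) ((\e.5) (\f.6)))) * (8 * ((\g.((\h.8) false)) (((\m.3) true) == (if true then 4 else 1)))))
step 9: [beta@0.1.1] (((\r.4) ((\t.(\a.true)) 5)) * (8 * ((\g.((\h.8) false)) (((\m.3) true) == (if true then 4 else 1)))))
step 10: [beta@0.1] (((\r.4) (\a.true)) * (8 * ((\g.((\h.8) false)) (((\m.3) true) == (if true then 4 else 1)))))
step 11: [beta@0] (4 * (8 * ((\g.((\h.8) false)) (((\m.3) true) == (if true then 4 else 1)))))
step 12: [beta@1.1.1.0] (4 * (8 * ((\g.((\h.8) false)) (3 == (if true then 4 else 1)))))
step 13: [if@1.1.1.1] (4 * (8 * ((\g.((\h.8) false)) (3 == 4))))
step 14: [delta@1.1.1] (4 * (8 * ((\g.((\h.8) false)) false)))
step 15: [beta@1.1] (4 * (8 * ((\h.8) false)))
step 16: [beta@1.1] (4 * (8 * 8))
step 17: [delta@1] (4 * 64)
step 18: [delta@root] 256

Answer: 256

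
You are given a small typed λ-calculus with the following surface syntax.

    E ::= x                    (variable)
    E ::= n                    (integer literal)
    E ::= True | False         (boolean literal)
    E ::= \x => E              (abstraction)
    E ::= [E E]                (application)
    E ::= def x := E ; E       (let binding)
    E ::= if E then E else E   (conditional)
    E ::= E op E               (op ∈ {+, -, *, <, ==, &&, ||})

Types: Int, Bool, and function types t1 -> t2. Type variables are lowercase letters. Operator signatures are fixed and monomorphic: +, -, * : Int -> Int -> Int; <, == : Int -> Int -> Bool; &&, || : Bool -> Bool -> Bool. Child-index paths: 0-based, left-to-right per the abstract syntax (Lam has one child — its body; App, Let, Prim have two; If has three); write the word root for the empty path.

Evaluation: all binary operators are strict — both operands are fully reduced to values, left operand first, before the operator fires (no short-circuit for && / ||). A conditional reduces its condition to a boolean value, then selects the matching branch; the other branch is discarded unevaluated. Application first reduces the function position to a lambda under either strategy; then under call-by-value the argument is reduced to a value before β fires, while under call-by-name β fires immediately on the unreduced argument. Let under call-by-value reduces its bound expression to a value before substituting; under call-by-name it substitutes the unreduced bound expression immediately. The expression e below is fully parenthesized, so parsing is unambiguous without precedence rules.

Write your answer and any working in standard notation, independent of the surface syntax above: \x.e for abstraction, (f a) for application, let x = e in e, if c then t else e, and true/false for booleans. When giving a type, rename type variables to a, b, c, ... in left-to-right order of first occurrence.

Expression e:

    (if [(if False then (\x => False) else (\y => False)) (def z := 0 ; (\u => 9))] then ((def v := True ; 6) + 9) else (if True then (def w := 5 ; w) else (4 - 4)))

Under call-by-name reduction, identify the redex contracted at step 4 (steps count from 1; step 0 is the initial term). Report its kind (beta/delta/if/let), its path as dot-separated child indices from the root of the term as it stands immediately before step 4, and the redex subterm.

Working:
step 0: (if ((if false then (\x.false) else (\y.false)) (let z = 0 in (\u.9))) then ((let v = true in 6) + 9) else (if true then (let w = 5 in w) else (4 - 4)))
step 1: [if@0.0] (if ((\y.false) (let z = 0 in (\u.9))) then ((let v = true in 6) + 9) else (if true then (let w = 5 in w) else (4 - 4)))
step 2: [beta@0] (if false then ((let v = true in 6) + 9) else (if true then (let w = 5 in w) else (4 - 4)))
step 3: [if@root] (if true then (let w = 5 in w) else (4 - 4))
step 4: [if@root] (let w = 5 in w)

Answer: if at root : (if true then (let w = 5 in w) else (4 - 4))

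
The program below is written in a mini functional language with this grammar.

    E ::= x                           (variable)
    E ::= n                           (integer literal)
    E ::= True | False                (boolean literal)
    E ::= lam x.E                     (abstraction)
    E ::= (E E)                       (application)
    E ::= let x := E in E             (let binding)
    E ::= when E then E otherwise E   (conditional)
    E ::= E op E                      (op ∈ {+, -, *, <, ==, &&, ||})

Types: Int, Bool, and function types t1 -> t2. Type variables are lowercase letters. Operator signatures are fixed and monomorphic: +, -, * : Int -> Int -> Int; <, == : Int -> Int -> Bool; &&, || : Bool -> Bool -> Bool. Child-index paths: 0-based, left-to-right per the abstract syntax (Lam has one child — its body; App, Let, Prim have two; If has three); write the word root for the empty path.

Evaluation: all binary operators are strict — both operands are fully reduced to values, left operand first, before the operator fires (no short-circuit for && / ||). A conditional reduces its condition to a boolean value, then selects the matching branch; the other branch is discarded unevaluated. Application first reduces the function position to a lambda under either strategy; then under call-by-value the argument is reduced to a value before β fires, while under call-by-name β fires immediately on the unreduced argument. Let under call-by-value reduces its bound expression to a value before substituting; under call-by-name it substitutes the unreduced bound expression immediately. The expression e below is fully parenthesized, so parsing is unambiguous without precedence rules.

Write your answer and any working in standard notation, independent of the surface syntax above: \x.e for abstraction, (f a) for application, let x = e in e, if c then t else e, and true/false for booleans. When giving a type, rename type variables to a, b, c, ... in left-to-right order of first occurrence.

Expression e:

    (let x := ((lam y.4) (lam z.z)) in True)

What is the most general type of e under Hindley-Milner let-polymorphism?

Answer: Bool

Trace:
\y._ : a -> Int
z : b
\z._ : b -> b
  unify a -> Int ~ (b -> b) -> c
  unify a ~ b -> b
  unify Int ~ c
_ _ : Int
let x : Int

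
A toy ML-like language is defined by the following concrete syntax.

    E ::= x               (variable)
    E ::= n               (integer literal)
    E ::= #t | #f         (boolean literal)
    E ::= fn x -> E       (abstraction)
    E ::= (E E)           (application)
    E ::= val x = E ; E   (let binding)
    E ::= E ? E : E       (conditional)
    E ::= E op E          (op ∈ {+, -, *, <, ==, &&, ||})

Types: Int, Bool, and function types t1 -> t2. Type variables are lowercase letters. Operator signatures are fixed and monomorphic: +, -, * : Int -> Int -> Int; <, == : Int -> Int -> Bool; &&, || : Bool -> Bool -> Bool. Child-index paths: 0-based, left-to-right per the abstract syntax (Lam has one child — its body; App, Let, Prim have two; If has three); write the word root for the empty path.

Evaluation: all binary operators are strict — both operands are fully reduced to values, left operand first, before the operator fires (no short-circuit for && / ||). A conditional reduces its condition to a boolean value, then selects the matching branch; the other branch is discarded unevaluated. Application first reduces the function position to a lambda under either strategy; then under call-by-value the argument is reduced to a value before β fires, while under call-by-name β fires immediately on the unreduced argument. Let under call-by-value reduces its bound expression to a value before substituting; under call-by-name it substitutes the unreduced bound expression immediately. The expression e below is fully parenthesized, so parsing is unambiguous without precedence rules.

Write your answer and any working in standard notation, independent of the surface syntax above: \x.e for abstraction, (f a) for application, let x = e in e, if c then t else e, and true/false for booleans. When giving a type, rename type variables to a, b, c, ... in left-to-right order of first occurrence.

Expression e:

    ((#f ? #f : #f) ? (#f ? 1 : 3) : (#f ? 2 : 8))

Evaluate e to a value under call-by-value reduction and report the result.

Derivation:
step 0: (if (if false then false else false) then (if false then 1 else 3) else (if false then 2 else 8))
step 1: [if@0] (if false then (if false then 1 else 3) else (if false then 2 else 8))
step 2: [if@root] (if false then 2 else 8)
step 3: [if@root] 8

Answer: 8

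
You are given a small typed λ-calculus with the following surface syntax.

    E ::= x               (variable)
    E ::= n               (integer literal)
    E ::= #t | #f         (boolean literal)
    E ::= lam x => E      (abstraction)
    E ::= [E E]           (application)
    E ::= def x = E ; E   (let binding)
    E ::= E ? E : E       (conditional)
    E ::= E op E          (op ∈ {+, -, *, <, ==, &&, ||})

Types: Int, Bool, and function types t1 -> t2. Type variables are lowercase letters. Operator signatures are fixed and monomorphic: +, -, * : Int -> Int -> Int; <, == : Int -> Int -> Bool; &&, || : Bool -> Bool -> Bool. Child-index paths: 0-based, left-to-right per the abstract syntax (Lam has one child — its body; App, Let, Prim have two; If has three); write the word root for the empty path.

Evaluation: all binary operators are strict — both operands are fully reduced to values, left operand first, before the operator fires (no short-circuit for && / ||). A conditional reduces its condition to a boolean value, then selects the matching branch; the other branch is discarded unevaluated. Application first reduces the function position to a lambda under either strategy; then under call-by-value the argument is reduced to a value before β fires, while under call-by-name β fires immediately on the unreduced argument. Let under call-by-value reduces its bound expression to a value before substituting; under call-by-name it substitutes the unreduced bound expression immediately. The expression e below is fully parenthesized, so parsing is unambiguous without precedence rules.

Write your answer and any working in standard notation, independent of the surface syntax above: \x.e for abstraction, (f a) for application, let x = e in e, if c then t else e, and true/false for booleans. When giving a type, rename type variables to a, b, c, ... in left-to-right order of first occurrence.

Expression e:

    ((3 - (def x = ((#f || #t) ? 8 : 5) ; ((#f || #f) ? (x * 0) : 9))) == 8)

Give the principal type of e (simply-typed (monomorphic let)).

Answer: Bool

Working:
  unify Int ~ Int
  unify Bool ~ Bool
  unify Bool ~ Bool
  unify Bool ~ Bool
  unify Int ~ Int
let x : Int
  unify Bool ~ Bool
  unify Bool ~ Bool
  unify Bool ~ Bool
x : Int
  unify Int ~ Int
  unify Int ~ Int
  unify Int ~ Int
  unify Int ~ Int
  unify Int ~ Int
  unify Int ~ Int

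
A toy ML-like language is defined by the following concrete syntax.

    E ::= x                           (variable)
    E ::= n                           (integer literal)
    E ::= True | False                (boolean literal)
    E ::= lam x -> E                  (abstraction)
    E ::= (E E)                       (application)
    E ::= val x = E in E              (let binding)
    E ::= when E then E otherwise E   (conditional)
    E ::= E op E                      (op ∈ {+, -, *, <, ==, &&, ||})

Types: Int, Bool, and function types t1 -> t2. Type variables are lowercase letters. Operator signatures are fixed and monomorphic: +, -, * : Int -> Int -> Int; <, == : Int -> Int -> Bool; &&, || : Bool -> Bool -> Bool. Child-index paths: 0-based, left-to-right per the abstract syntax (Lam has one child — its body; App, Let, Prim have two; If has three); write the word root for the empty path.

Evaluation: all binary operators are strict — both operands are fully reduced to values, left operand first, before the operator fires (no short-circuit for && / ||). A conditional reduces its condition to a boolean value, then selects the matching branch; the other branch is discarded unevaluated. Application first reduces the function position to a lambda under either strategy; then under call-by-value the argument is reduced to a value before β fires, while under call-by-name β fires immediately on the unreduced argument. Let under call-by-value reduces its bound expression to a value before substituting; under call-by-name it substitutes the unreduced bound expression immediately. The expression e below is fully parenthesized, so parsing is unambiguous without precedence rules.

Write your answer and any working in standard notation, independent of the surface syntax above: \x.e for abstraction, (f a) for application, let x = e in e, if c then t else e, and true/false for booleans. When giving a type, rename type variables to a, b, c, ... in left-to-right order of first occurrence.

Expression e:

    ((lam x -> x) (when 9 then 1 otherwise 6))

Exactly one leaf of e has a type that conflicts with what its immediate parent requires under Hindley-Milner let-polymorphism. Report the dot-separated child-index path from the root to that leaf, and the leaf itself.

Answer: 1.0 : 9

Trace:
x : a
\x._ : a -> a
  unify Int ~ Bool
  FAIL: mismatch Int ~ Bool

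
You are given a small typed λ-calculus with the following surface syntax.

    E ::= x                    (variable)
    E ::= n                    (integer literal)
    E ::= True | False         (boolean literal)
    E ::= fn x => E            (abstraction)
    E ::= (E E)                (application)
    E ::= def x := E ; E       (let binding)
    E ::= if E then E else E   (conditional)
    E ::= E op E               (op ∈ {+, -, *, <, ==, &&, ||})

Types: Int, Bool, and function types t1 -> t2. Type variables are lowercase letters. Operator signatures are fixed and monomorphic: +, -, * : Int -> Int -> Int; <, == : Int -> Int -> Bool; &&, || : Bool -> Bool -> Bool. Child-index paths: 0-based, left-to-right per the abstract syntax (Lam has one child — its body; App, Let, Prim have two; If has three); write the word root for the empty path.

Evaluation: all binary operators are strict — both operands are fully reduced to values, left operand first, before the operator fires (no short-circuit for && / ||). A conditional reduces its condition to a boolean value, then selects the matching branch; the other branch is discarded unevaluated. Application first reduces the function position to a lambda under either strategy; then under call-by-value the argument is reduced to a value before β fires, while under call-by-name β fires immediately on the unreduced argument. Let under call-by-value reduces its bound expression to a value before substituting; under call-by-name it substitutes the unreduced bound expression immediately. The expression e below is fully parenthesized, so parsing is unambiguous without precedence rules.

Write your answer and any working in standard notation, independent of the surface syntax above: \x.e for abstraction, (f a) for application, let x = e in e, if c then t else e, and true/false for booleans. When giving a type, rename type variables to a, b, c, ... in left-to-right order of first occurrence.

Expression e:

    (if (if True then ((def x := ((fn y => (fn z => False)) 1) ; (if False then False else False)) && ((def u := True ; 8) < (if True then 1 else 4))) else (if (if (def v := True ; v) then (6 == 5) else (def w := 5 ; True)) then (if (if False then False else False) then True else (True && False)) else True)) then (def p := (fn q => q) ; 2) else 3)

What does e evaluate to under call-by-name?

Derivation:
step 0: (if (if true then ((let x = ((\y.(\z.false)) 1) in (if false then false else false)) && ((let u = true in 8) < (if true then 1 else 4))) else (if (if (let v = true in v) then (6 == 5) else (let w = 5 in true)) then (if (if false then false else false) then true else (true && false)) else true)) then (let p = (\q.q) in 2) else 3)
step 1: [if@0] (if ((let x = ((\y.(\z.false)) 1) in (if false then false else false)) && ((let u = true in 8) < (if true then 1 else 4))) then (let p = (\q.q) in 2) else 3)
step 2: [let@0.0] (if ((if false then false else false) && ((let u = true in 8) < (if true then 1 else 4))) then (let p = (\q.q) in 2) else 3)
step 3: [if@0.0] (if (false && ((let u = true in 8) < (if true then 1 else 4))) then (let p = (\q.q) in 2) else 3)
step 4: [let@0.1.0] (if (false && (8 < (if true then 1 else 4))) then (let p = (\q.q) in 2) else 3)
step 5: [if@0.1.1] (if (false && (8 < 1)) then (let p = (\q.q) in 2) else 3)
step 6: [delta@0.1] (if (false && false) then (let p = (\q.q) in 2) else 3)
step 7: [delta@0] (if false then (let p = (\q.q) in 2) else 3)
step 8: [if@root] 3

Answer: 3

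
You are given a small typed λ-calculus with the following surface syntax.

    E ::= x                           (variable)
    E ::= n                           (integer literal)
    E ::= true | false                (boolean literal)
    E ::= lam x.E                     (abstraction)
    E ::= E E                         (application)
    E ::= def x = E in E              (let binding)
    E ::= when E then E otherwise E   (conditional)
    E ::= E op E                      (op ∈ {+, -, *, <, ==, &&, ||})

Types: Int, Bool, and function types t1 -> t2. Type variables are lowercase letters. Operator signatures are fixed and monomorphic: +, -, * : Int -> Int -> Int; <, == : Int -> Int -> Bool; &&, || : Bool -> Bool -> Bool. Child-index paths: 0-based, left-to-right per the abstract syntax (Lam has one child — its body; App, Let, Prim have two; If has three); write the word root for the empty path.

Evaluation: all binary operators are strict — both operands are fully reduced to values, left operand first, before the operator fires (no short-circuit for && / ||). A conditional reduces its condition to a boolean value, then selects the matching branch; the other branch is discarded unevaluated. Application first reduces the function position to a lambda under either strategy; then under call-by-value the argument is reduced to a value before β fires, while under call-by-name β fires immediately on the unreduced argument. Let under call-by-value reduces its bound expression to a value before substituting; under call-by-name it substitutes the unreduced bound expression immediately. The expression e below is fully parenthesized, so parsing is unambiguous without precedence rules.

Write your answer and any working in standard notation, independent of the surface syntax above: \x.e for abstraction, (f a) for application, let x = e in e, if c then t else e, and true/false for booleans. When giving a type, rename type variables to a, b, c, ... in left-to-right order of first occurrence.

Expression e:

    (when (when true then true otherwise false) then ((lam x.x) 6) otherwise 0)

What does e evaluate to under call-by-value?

Derivation:
step 0: (if (if true then true else false) then ((\x.x) 6) else 0)
step 1: [if@0] (if true then ((\x.x) 6) else 0)
step 2: [if@root] ((\x.x) 6)
step 3: [beta@root] 6

Answer: 6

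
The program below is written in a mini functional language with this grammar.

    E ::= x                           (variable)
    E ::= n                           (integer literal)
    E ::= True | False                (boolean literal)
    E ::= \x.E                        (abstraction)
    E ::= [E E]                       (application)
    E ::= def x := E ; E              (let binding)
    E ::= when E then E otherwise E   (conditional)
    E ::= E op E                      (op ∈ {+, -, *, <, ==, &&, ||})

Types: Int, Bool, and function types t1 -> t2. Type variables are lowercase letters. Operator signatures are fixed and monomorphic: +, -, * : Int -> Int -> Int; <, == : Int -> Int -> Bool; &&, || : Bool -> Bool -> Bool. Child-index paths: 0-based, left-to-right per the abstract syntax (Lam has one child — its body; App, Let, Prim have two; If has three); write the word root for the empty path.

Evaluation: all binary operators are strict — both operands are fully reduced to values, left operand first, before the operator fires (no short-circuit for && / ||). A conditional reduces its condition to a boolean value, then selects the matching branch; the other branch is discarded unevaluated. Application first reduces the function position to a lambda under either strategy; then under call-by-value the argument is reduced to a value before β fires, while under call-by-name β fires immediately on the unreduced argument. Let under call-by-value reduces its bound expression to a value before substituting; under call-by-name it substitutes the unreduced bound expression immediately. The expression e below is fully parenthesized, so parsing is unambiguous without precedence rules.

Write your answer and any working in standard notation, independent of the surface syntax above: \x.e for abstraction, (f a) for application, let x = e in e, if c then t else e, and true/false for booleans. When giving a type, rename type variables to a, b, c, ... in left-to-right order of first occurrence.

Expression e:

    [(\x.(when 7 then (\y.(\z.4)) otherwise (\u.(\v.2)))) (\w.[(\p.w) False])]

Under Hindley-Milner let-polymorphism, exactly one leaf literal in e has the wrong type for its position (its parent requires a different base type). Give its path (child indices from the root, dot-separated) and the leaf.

Derivation:
  unify Int ~ Bool
  FAIL: mismatch Int ~ Bool

Answer: 0.0.0 : 7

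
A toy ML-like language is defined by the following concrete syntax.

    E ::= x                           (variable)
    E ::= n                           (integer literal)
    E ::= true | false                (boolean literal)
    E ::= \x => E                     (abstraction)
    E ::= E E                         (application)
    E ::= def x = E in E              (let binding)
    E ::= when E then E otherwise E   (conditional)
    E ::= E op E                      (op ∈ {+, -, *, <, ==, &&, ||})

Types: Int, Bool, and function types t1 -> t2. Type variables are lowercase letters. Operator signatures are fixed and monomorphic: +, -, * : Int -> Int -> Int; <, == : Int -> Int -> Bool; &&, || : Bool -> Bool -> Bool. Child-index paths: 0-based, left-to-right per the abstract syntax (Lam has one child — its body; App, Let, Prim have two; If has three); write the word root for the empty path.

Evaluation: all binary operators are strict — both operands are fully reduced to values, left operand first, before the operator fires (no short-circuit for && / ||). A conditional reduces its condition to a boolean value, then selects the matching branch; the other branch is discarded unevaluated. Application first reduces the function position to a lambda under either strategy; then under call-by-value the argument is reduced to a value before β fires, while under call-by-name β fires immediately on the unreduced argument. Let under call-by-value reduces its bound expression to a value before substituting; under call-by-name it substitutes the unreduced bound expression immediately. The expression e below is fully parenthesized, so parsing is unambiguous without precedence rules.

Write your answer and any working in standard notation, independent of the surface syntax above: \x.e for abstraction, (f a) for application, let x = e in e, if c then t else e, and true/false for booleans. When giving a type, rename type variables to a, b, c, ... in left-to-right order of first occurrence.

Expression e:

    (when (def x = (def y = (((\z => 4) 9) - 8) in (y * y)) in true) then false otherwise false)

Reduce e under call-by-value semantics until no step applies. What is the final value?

Trace:
step 0: (if (let x = (let y = (((\z.4) 9) - 8) in (y * y)) in true) then false else false)
step 1: [beta@0.0.0.0] (if (let x = (let y = (4 - 8) in (y * y)) in true) then false else false)
step 2: [delta@0.0.0] (if (let x = (let y = -4 in (y * y)) in true) then false else false)
step 3: [let@0.0] (if (let x = (-4 * -4) in true) then false else false)
step 4: [delta@0.0] (if (let x = 16 in true) then false else false)
step 5: [let@0] (if true then false else false)
step 6: [if@root] false

Answer: false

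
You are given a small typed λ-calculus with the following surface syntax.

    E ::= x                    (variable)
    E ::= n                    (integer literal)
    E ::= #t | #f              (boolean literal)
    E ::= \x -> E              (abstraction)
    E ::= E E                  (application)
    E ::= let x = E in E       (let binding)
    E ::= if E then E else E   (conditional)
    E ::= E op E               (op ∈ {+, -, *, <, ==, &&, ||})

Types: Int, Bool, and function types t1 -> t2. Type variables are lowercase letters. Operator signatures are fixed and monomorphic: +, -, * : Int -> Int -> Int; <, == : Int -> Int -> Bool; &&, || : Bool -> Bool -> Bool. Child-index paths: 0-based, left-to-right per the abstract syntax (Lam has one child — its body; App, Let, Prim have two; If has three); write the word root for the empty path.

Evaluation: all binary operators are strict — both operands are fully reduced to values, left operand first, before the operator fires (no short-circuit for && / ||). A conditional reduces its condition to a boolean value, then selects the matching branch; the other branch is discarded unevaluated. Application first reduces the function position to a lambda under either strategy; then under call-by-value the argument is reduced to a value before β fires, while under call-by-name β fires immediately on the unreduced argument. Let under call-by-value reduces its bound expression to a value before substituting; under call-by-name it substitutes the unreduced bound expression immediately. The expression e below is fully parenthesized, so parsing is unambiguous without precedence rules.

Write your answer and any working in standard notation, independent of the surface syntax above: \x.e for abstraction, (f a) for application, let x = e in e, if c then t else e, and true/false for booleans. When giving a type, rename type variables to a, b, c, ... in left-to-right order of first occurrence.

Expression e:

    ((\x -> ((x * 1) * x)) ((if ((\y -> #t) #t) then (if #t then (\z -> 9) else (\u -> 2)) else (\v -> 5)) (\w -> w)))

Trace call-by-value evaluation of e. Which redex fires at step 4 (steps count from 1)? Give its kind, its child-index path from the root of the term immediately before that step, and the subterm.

Answer: beta at 1 : ((\z.9) (\w.w))

Derivation:
step 0: ((\x.((x * 1) * x)) ((if ((\y.true) true) then (if true then (\z.9) else (\u.2)) else (\v.5)) (\w.w)))
step 1: [beta@1.0.0] ((\x.((x * 1) * x)) ((if true then (if true then (\z.9) else (\u.2)) else (\v.5)) (\w.w)))
step 2: [if@1.0] ((\x.((x * 1) * x)) ((if true then (\z.9) else (\u.2)) (\w.w)))
step 3: [if@1.0] ((\x.((x * 1) * x)) ((\z.9) (\w.w)))
step 4: [beta@1] ((\x.((x * 1) * x)) 9)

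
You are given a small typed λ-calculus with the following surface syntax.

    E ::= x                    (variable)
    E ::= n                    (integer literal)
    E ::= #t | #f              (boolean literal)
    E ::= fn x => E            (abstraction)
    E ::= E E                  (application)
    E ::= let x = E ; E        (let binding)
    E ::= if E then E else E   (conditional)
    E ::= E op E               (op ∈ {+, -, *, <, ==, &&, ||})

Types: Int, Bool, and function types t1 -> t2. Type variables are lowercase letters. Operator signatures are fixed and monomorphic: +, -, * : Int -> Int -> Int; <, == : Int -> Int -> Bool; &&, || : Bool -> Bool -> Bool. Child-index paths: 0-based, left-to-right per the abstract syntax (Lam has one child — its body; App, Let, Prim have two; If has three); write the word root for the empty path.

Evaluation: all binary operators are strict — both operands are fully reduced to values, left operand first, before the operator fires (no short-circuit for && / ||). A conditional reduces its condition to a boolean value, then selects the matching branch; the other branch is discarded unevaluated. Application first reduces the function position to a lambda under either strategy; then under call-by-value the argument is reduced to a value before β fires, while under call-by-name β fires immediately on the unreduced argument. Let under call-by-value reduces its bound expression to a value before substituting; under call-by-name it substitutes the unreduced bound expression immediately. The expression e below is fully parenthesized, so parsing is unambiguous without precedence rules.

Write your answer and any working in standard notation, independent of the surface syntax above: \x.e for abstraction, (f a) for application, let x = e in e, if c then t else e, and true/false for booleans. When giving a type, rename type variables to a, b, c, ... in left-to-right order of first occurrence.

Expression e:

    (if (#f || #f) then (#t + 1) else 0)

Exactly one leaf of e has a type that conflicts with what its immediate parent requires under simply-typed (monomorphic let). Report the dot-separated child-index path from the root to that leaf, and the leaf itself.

Answer: 1.0 : true

Working:
  unify Bool ~ Bool
  unify Bool ~ Bool
  unify Bool ~ Bool
  unify Bool ~ Int
  FAIL: mismatch Bool ~ Int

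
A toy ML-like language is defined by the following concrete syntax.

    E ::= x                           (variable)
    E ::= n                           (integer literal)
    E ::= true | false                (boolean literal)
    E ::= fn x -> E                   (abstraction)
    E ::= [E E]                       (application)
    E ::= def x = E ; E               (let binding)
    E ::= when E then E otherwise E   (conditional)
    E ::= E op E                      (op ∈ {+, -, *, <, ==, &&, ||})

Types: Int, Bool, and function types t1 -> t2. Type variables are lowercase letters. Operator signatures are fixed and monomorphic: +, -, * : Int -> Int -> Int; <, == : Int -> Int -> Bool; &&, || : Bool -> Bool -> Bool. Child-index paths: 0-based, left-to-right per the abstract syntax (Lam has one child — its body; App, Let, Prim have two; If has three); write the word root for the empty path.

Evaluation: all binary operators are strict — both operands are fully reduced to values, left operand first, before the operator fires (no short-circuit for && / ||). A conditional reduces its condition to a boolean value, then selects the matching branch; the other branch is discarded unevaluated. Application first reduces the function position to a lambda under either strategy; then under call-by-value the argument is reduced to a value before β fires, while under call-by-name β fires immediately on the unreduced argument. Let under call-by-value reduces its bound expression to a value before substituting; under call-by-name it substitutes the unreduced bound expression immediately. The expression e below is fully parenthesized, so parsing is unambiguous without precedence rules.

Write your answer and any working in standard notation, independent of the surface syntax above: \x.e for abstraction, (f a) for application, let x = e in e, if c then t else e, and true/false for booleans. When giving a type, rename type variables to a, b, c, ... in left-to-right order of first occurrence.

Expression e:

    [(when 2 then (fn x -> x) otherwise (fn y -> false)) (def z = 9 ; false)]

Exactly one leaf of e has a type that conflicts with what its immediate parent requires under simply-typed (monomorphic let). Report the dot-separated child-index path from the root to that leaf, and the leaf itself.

Working:
  unify Int ~ Bool
  FAIL: mismatch Int ~ Bool

Answer: 0.0 : 2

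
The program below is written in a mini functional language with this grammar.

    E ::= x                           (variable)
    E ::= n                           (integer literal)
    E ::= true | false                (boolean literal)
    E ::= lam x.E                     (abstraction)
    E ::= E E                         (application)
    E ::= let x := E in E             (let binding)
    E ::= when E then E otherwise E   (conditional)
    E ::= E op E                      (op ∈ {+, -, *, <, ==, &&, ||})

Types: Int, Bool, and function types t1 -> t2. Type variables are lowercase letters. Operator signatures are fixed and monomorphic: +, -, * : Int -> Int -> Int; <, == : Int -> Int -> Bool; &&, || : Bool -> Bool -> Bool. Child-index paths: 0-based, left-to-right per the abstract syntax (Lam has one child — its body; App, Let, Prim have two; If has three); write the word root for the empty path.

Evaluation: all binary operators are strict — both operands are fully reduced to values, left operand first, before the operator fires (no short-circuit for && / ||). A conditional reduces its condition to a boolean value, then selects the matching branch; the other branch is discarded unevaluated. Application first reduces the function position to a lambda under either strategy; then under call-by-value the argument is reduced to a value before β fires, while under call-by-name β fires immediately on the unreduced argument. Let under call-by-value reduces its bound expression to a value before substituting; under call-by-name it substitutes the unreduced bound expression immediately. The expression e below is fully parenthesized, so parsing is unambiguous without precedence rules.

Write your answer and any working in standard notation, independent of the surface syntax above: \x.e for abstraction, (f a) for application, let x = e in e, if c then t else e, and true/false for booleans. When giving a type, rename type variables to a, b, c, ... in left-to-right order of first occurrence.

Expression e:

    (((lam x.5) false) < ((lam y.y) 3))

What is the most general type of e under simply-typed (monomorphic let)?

Derivation:
\x._ : a -> Int
  unify a -> Int ~ Bool -> b
  unify a ~ Bool
  unify Int ~ b
_ _ : Int
  unify Int ~ Int
y : c
\y._ : c -> c
  unify c -> c ~ Int -> d
  unify c ~ Int
  unify Int ~ d
_ _ : Int
  unify Int ~ Int

Answer: Bool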